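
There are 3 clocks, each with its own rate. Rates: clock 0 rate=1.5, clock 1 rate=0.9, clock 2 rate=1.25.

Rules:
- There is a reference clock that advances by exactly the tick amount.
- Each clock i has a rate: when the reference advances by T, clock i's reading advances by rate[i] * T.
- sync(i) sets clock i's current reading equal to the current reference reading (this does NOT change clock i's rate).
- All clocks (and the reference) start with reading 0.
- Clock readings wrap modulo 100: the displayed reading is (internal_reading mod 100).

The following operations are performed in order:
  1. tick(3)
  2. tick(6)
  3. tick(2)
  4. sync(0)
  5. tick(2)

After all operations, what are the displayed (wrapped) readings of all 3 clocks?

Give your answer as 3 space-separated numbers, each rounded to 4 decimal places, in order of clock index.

After op 1 tick(3): ref=3.0000 raw=[4.5000 2.7000 3.7500]
After op 2 tick(6): ref=9.0000 raw=[13.5000 8.1000 11.2500]
After op 3 tick(2): ref=11.0000 raw=[16.5000 9.9000 13.7500]
After op 4 sync(0): ref=11.0000 raw=[11.0000 9.9000 13.7500]
After op 5 tick(2): ref=13.0000 raw=[14.0000 11.7000 16.2500]
Wrap final raw readings (mod 100): 14.0000 mod 100 = 14.0000; 11.7000 mod 100 = 11.7000; 16.2500 mod 100 = 16.2500

Answer: 14.0000 11.7000 16.2500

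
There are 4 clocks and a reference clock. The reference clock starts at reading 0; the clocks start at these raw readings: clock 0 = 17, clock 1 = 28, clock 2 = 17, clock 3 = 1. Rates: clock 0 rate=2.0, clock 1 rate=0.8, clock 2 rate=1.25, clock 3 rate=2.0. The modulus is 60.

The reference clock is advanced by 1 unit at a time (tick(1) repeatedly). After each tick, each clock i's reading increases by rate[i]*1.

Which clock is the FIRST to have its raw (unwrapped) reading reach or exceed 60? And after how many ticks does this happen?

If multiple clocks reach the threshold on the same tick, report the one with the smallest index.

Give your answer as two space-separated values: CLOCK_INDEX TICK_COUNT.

Answer: 0 22

Derivation:
clock 0: start=17, rate=2.0, needs 60-17 = 43; ticks = ceil(43/2.0) = ceil(21.5000) = 22; reading at tick 22 = 17 + 2.0*22 = 61.0000
clock 1: start=28, rate=0.8, needs 60-28 = 32; ticks = ceil(32/0.8) = ceil(40.0000) = 40; reading at tick 40 = 28 + 0.8*40 = 60.0000
clock 2: start=17, rate=1.25, needs 60-17 = 43; ticks = ceil(43/1.25) = ceil(34.4000) = 35; reading at tick 35 = 17 + 1.25*35 = 60.7500
clock 3: start=1, rate=2.0, needs 60-1 = 59; ticks = ceil(59/2.0) = ceil(29.5000) = 30; reading at tick 30 = 1 + 2.0*30 = 61.0000
Minimum tick count = 22; winners = [0]; smallest index = 0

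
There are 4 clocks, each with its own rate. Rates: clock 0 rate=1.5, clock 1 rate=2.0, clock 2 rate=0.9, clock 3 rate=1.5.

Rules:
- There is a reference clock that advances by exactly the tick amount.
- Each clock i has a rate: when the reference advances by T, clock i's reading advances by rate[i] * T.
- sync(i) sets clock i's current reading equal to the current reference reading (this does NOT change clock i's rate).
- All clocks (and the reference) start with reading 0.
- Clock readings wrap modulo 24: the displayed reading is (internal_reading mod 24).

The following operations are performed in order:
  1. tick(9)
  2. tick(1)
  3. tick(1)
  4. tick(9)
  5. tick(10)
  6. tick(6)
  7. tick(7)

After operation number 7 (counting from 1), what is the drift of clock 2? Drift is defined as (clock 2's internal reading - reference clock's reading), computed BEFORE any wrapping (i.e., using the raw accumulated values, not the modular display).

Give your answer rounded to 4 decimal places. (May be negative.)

After op 1 tick(9): ref=9.0000 raw=[13.5000 18.0000 8.1000 13.5000]
After op 2 tick(1): ref=10.0000 raw=[15.0000 20.0000 9.0000 15.0000]
After op 3 tick(1): ref=11.0000 raw=[16.5000 22.0000 9.9000 16.5000]
After op 4 tick(9): ref=20.0000 raw=[30.0000 40.0000 18.0000 30.0000]
After op 5 tick(10): ref=30.0000 raw=[45.0000 60.0000 27.0000 45.0000]
After op 6 tick(6): ref=36.0000 raw=[54.0000 72.0000 32.4000 54.0000]
After op 7 tick(7): ref=43.0000 raw=[64.5000 86.0000 38.7000 64.5000]
Drift of clock 2 after op 7: 38.7000 - 43.0000 = -4.3000

Answer: -4.3000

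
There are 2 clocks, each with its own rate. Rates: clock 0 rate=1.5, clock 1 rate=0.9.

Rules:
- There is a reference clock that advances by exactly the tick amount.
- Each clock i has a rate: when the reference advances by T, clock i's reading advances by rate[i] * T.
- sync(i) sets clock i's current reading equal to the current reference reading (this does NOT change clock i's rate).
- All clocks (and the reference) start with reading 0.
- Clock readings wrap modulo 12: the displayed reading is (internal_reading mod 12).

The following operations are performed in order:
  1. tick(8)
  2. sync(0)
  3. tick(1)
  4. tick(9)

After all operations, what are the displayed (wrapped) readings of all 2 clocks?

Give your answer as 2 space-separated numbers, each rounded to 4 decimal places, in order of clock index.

Answer: 11.0000 4.2000

Derivation:
After op 1 tick(8): ref=8.0000 raw=[12.0000 7.2000]
After op 2 sync(0): ref=8.0000 raw=[8.0000 7.2000]
After op 3 tick(1): ref=9.0000 raw=[9.5000 8.1000]
After op 4 tick(9): ref=18.0000 raw=[23.0000 16.2000]
Wrap final raw readings (mod 12): 23.0000 mod 12 = 11.0000; 16.2000 mod 12 = 4.2000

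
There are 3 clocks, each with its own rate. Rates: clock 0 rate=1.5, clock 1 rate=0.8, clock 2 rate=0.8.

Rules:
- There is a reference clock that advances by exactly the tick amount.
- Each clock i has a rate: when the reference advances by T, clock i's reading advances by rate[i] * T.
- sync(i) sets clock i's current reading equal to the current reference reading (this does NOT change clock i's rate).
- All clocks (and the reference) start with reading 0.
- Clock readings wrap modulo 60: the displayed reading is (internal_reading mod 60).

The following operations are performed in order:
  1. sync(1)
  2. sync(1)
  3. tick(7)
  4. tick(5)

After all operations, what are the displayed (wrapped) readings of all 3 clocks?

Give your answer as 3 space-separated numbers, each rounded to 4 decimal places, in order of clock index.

Answer: 18.0000 9.6000 9.6000

Derivation:
After op 1 sync(1): ref=0.0000 raw=[0.0000 0.0000 0.0000]
After op 2 sync(1): ref=0.0000 raw=[0.0000 0.0000 0.0000]
After op 3 tick(7): ref=7.0000 raw=[10.5000 5.6000 5.6000]
After op 4 tick(5): ref=12.0000 raw=[18.0000 9.6000 9.6000]
Wrap final raw readings (mod 60): 18.0000 mod 60 = 18.0000; 9.6000 mod 60 = 9.6000; 9.6000 mod 60 = 9.6000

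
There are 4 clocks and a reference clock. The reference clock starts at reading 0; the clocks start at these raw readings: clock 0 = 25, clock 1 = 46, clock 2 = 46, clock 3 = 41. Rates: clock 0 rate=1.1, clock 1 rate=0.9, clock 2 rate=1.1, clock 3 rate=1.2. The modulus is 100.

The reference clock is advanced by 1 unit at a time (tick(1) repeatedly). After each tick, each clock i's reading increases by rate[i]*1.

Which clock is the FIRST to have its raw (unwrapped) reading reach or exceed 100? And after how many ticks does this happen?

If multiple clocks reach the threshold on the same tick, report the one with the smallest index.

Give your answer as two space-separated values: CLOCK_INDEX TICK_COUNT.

clock 0: start=25, rate=1.1, needs 100-25 = 75; ticks = ceil(75/1.1) = ceil(68.1818) = 69; reading at tick 69 = 25 + 1.1*69 = 100.9000
clock 1: start=46, rate=0.9, needs 100-46 = 54; ticks = ceil(54/0.9) = ceil(60.0000) = 60; reading at tick 60 = 46 + 0.9*60 = 100.0000
clock 2: start=46, rate=1.1, needs 100-46 = 54; ticks = ceil(54/1.1) = ceil(49.0909) = 50; reading at tick 50 = 46 + 1.1*50 = 101.0000
clock 3: start=41, rate=1.2, needs 100-41 = 59; ticks = ceil(59/1.2) = ceil(49.1667) = 50; reading at tick 50 = 41 + 1.2*50 = 101.0000
Minimum tick count = 50; winners = [2, 3]; smallest index = 2

Answer: 2 50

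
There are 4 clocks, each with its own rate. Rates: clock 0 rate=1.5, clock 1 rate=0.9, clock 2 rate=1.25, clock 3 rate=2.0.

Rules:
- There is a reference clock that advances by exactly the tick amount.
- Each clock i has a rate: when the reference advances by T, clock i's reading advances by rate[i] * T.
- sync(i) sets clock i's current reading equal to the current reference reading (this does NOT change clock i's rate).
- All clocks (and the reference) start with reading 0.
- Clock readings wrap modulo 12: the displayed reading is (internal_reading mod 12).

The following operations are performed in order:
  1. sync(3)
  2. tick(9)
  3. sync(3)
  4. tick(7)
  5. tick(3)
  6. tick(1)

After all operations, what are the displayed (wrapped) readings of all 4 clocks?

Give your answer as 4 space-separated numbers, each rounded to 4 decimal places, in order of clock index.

After op 1 sync(3): ref=0.0000 raw=[0.0000 0.0000 0.0000 0.0000]
After op 2 tick(9): ref=9.0000 raw=[13.5000 8.1000 11.2500 18.0000]
After op 3 sync(3): ref=9.0000 raw=[13.5000 8.1000 11.2500 9.0000]
After op 4 tick(7): ref=16.0000 raw=[24.0000 14.4000 20.0000 23.0000]
After op 5 tick(3): ref=19.0000 raw=[28.5000 17.1000 23.7500 29.0000]
After op 6 tick(1): ref=20.0000 raw=[30.0000 18.0000 25.0000 31.0000]
Wrap final raw readings (mod 12): 30.0000 mod 12 = 6.0000; 18.0000 mod 12 = 6.0000; 25.0000 mod 12 = 1.0000; 31.0000 mod 12 = 7.0000

Answer: 6.0000 6.0000 1.0000 7.0000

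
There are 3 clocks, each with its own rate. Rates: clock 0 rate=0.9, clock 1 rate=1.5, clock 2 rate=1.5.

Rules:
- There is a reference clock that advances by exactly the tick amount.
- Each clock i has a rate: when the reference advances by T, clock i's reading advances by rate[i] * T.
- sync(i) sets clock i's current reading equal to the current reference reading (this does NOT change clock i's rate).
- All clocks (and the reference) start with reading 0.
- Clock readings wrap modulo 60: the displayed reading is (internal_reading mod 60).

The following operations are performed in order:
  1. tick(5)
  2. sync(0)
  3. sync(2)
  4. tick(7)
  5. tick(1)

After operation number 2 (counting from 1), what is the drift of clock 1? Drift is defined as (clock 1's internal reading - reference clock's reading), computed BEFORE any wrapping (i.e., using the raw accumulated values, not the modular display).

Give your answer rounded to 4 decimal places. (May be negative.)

After op 1 tick(5): ref=5.0000 raw=[4.5000 7.5000 7.5000]
After op 2 sync(0): ref=5.0000 raw=[5.0000 7.5000 7.5000]
Drift of clock 1 after op 2: 7.5000 - 5.0000 = 2.5000

Answer: 2.5000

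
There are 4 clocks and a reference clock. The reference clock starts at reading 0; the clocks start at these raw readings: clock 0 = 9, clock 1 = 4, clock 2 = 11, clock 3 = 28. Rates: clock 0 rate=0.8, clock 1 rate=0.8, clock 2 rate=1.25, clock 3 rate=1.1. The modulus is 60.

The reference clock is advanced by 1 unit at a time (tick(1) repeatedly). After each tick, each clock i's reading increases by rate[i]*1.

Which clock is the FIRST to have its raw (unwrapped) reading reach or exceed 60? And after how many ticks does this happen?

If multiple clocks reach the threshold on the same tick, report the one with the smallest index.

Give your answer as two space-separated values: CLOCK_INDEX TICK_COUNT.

Answer: 3 30

Derivation:
clock 0: start=9, rate=0.8, needs 60-9 = 51; ticks = ceil(51/0.8) = ceil(63.7500) = 64; reading at tick 64 = 9 + 0.8*64 = 60.2000
clock 1: start=4, rate=0.8, needs 60-4 = 56; ticks = ceil(56/0.8) = ceil(70.0000) = 70; reading at tick 70 = 4 + 0.8*70 = 60.0000
clock 2: start=11, rate=1.25, needs 60-11 = 49; ticks = ceil(49/1.25) = ceil(39.2000) = 40; reading at tick 40 = 11 + 1.25*40 = 61.0000
clock 3: start=28, rate=1.1, needs 60-28 = 32; ticks = ceil(32/1.1) = ceil(29.0909) = 30; reading at tick 30 = 28 + 1.1*30 = 61.0000
Minimum tick count = 30; winners = [3]; smallest index = 3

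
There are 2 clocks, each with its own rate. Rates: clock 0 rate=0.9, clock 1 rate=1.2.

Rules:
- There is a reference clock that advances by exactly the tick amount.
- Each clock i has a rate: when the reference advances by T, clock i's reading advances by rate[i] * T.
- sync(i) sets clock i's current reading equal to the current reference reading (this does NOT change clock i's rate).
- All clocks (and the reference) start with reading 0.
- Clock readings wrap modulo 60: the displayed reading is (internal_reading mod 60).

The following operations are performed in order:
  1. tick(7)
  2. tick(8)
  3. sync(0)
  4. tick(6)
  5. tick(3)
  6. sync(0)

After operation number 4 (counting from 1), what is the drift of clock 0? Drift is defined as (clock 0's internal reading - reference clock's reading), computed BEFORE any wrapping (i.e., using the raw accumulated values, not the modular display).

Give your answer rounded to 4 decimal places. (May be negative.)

Answer: -0.6000

Derivation:
After op 1 tick(7): ref=7.0000 raw=[6.3000 8.4000]
After op 2 tick(8): ref=15.0000 raw=[13.5000 18.0000]
After op 3 sync(0): ref=15.0000 raw=[15.0000 18.0000]
After op 4 tick(6): ref=21.0000 raw=[20.4000 25.2000]
Drift of clock 0 after op 4: 20.4000 - 21.0000 = -0.6000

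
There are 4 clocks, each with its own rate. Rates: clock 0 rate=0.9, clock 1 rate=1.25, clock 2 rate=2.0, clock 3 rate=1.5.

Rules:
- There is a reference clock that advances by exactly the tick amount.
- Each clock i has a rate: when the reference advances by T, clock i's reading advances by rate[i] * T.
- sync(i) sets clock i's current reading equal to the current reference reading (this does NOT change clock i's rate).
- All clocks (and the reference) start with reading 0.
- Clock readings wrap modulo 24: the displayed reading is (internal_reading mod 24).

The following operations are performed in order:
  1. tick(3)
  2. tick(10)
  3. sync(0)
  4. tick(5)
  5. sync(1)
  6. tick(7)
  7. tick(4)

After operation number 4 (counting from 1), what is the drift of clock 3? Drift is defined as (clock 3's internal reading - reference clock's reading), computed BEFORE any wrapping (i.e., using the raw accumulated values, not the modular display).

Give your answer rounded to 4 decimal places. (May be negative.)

After op 1 tick(3): ref=3.0000 raw=[2.7000 3.7500 6.0000 4.5000]
After op 2 tick(10): ref=13.0000 raw=[11.7000 16.2500 26.0000 19.5000]
After op 3 sync(0): ref=13.0000 raw=[13.0000 16.2500 26.0000 19.5000]
After op 4 tick(5): ref=18.0000 raw=[17.5000 22.5000 36.0000 27.0000]
Drift of clock 3 after op 4: 27.0000 - 18.0000 = 9.0000

Answer: 9.0000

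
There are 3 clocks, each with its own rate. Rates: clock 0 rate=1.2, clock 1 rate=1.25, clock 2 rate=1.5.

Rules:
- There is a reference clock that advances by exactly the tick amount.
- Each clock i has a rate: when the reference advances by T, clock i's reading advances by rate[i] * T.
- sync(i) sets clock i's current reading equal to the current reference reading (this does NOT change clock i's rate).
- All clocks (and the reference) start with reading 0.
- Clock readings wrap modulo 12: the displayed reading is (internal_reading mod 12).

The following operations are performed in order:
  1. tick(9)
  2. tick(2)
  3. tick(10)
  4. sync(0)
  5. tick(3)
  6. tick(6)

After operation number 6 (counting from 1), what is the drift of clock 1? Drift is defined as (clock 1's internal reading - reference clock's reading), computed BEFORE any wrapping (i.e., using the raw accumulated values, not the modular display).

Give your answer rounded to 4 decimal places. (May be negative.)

Answer: 7.5000

Derivation:
After op 1 tick(9): ref=9.0000 raw=[10.8000 11.2500 13.5000]
After op 2 tick(2): ref=11.0000 raw=[13.2000 13.7500 16.5000]
After op 3 tick(10): ref=21.0000 raw=[25.2000 26.2500 31.5000]
After op 4 sync(0): ref=21.0000 raw=[21.0000 26.2500 31.5000]
After op 5 tick(3): ref=24.0000 raw=[24.6000 30.0000 36.0000]
After op 6 tick(6): ref=30.0000 raw=[31.8000 37.5000 45.0000]
Drift of clock 1 after op 6: 37.5000 - 30.0000 = 7.5000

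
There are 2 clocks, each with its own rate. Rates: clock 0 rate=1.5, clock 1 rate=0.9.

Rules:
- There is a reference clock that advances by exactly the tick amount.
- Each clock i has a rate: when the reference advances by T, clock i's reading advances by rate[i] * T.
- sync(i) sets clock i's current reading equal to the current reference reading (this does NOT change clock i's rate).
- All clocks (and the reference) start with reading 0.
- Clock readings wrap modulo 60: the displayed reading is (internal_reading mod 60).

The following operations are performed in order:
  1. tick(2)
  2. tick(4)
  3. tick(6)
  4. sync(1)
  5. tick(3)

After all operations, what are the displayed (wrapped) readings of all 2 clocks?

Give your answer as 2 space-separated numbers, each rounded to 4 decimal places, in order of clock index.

Answer: 22.5000 14.7000

Derivation:
After op 1 tick(2): ref=2.0000 raw=[3.0000 1.8000]
After op 2 tick(4): ref=6.0000 raw=[9.0000 5.4000]
After op 3 tick(6): ref=12.0000 raw=[18.0000 10.8000]
After op 4 sync(1): ref=12.0000 raw=[18.0000 12.0000]
After op 5 tick(3): ref=15.0000 raw=[22.5000 14.7000]
Wrap final raw readings (mod 60): 22.5000 mod 60 = 22.5000; 14.7000 mod 60 = 14.7000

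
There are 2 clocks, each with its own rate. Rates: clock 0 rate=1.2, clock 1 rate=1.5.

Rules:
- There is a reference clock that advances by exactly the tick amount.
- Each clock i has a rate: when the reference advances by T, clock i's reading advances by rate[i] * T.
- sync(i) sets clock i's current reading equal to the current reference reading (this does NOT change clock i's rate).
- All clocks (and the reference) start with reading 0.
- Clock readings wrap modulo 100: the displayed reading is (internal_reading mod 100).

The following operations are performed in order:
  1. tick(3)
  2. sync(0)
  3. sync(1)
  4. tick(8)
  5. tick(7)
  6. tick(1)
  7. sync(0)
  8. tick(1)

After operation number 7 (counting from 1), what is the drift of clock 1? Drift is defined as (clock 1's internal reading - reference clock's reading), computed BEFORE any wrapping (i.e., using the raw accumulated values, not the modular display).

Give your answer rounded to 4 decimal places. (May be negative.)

After op 1 tick(3): ref=3.0000 raw=[3.6000 4.5000]
After op 2 sync(0): ref=3.0000 raw=[3.0000 4.5000]
After op 3 sync(1): ref=3.0000 raw=[3.0000 3.0000]
After op 4 tick(8): ref=11.0000 raw=[12.6000 15.0000]
After op 5 tick(7): ref=18.0000 raw=[21.0000 25.5000]
After op 6 tick(1): ref=19.0000 raw=[22.2000 27.0000]
After op 7 sync(0): ref=19.0000 raw=[19.0000 27.0000]
Drift of clock 1 after op 7: 27.0000 - 19.0000 = 8.0000

Answer: 8.0000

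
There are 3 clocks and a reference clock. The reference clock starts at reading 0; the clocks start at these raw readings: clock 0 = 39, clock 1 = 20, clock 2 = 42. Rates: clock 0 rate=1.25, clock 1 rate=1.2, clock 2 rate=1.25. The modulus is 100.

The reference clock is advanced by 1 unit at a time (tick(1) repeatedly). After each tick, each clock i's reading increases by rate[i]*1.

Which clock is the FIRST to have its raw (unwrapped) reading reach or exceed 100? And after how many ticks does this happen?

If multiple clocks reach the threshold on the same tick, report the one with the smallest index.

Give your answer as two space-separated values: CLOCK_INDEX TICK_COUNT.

clock 0: start=39, rate=1.25, needs 100-39 = 61; ticks = ceil(61/1.25) = ceil(48.8000) = 49; reading at tick 49 = 39 + 1.25*49 = 100.2500
clock 1: start=20, rate=1.2, needs 100-20 = 80; ticks = ceil(80/1.2) = ceil(66.6667) = 67; reading at tick 67 = 20 + 1.2*67 = 100.4000
clock 2: start=42, rate=1.25, needs 100-42 = 58; ticks = ceil(58/1.25) = ceil(46.4000) = 47; reading at tick 47 = 42 + 1.25*47 = 100.7500
Minimum tick count = 47; winners = [2]; smallest index = 2

Answer: 2 47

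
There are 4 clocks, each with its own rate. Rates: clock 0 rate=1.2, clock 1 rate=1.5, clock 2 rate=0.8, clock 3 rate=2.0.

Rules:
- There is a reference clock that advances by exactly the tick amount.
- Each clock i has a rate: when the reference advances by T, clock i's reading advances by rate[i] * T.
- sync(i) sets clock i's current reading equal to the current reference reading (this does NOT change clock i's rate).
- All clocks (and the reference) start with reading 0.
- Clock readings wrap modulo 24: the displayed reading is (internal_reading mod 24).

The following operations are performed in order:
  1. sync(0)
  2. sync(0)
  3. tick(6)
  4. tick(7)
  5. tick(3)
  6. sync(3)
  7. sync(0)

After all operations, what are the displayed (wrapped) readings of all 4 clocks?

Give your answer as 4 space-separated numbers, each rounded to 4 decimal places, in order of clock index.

After op 1 sync(0): ref=0.0000 raw=[0.0000 0.0000 0.0000 0.0000]
After op 2 sync(0): ref=0.0000 raw=[0.0000 0.0000 0.0000 0.0000]
After op 3 tick(6): ref=6.0000 raw=[7.2000 9.0000 4.8000 12.0000]
After op 4 tick(7): ref=13.0000 raw=[15.6000 19.5000 10.4000 26.0000]
After op 5 tick(3): ref=16.0000 raw=[19.2000 24.0000 12.8000 32.0000]
After op 6 sync(3): ref=16.0000 raw=[19.2000 24.0000 12.8000 16.0000]
After op 7 sync(0): ref=16.0000 raw=[16.0000 24.0000 12.8000 16.0000]
Wrap final raw readings (mod 24): 16.0000 mod 24 = 16.0000; 24.0000 mod 24 = 0.0000; 12.8000 mod 24 = 12.8000; 16.0000 mod 24 = 16.0000

Answer: 16.0000 0.0000 12.8000 16.0000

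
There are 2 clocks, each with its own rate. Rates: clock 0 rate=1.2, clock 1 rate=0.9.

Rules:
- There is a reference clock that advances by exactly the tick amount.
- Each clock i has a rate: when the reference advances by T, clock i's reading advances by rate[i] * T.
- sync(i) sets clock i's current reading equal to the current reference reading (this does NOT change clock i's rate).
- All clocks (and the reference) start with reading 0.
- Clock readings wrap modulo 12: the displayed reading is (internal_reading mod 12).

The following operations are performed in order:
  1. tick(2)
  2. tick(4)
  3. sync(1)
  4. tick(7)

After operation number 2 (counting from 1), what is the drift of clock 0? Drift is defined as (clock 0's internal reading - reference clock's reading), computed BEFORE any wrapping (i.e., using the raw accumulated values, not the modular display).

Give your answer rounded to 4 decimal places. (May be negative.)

After op 1 tick(2): ref=2.0000 raw=[2.4000 1.8000]
After op 2 tick(4): ref=6.0000 raw=[7.2000 5.4000]
Drift of clock 0 after op 2: 7.2000 - 6.0000 = 1.2000

Answer: 1.2000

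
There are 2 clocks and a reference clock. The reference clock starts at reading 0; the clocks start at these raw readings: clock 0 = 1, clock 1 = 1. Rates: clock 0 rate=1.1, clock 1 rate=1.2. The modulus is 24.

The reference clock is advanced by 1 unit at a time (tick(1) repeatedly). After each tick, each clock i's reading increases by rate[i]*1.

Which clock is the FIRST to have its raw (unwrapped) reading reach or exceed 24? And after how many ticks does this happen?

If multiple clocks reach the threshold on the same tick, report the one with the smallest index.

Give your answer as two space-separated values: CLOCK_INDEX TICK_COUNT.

Answer: 1 20

Derivation:
clock 0: start=1, rate=1.1, needs 24-1 = 23; ticks = ceil(23/1.1) = ceil(20.9091) = 21; reading at tick 21 = 1 + 1.1*21 = 24.1000
clock 1: start=1, rate=1.2, needs 24-1 = 23; ticks = ceil(23/1.2) = ceil(19.1667) = 20; reading at tick 20 = 1 + 1.2*20 = 25.0000
Minimum tick count = 20; winners = [1]; smallest index = 1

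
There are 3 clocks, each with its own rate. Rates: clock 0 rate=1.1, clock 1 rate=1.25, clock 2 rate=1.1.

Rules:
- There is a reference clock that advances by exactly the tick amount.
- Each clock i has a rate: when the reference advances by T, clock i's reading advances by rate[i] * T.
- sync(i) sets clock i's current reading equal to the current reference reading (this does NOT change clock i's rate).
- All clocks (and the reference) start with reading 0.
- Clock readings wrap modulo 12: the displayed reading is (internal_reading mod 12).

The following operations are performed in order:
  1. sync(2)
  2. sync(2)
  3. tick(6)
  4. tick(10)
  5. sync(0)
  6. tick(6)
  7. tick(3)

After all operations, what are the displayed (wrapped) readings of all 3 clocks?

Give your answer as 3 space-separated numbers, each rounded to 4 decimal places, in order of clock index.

After op 1 sync(2): ref=0.0000 raw=[0.0000 0.0000 0.0000]
After op 2 sync(2): ref=0.0000 raw=[0.0000 0.0000 0.0000]
After op 3 tick(6): ref=6.0000 raw=[6.6000 7.5000 6.6000]
After op 4 tick(10): ref=16.0000 raw=[17.6000 20.0000 17.6000]
After op 5 sync(0): ref=16.0000 raw=[16.0000 20.0000 17.6000]
After op 6 tick(6): ref=22.0000 raw=[22.6000 27.5000 24.2000]
After op 7 tick(3): ref=25.0000 raw=[25.9000 31.2500 27.5000]
Wrap final raw readings (mod 12): 25.9000 mod 12 = 1.9000; 31.2500 mod 12 = 7.2500; 27.5000 mod 12 = 3.5000

Answer: 1.9000 7.2500 3.5000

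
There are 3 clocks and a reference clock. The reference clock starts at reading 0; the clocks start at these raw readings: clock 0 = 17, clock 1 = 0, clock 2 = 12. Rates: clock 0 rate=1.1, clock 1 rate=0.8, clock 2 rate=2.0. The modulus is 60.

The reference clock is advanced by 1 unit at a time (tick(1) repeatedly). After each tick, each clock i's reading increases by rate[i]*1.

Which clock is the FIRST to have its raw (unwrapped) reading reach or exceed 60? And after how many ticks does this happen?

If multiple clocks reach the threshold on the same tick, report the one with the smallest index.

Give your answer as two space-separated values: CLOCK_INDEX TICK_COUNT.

Answer: 2 24

Derivation:
clock 0: start=17, rate=1.1, needs 60-17 = 43; ticks = ceil(43/1.1) = ceil(39.0909) = 40; reading at tick 40 = 17 + 1.1*40 = 61.0000
clock 1: start=0, rate=0.8, needs 60-0 = 60; ticks = ceil(60/0.8) = ceil(75.0000) = 75; reading at tick 75 = 0 + 0.8*75 = 60.0000
clock 2: start=12, rate=2.0, needs 60-12 = 48; ticks = ceil(48/2.0) = ceil(24.0000) = 24; reading at tick 24 = 12 + 2.0*24 = 60.0000
Minimum tick count = 24; winners = [2]; smallest index = 2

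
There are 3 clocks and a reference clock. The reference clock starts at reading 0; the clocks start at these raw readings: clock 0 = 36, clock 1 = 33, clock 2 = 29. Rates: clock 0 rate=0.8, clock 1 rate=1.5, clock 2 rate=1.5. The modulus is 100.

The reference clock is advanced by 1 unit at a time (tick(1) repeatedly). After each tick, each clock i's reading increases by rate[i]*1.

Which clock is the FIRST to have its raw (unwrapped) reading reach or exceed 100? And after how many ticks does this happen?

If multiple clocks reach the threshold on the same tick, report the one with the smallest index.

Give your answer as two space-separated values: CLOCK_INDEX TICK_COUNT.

clock 0: start=36, rate=0.8, needs 100-36 = 64; ticks = ceil(64/0.8) = ceil(80.0000) = 80; reading at tick 80 = 36 + 0.8*80 = 100.0000
clock 1: start=33, rate=1.5, needs 100-33 = 67; ticks = ceil(67/1.5) = ceil(44.6667) = 45; reading at tick 45 = 33 + 1.5*45 = 100.5000
clock 2: start=29, rate=1.5, needs 100-29 = 71; ticks = ceil(71/1.5) = ceil(47.3333) = 48; reading at tick 48 = 29 + 1.5*48 = 101.0000
Minimum tick count = 45; winners = [1]; smallest index = 1

Answer: 1 45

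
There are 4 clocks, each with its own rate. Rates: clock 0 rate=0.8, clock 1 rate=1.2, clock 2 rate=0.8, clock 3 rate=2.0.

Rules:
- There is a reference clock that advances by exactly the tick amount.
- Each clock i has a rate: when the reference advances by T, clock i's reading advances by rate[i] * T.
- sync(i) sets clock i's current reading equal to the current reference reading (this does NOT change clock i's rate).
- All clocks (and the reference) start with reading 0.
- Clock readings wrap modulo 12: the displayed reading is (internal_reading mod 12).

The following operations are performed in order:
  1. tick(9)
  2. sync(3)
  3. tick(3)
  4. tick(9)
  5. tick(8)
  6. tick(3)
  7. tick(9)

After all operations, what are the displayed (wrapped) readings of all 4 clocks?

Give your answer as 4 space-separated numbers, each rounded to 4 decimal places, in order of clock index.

Answer: 8.8000 1.2000 8.8000 1.0000

Derivation:
After op 1 tick(9): ref=9.0000 raw=[7.2000 10.8000 7.2000 18.0000]
After op 2 sync(3): ref=9.0000 raw=[7.2000 10.8000 7.2000 9.0000]
After op 3 tick(3): ref=12.0000 raw=[9.6000 14.4000 9.6000 15.0000]
After op 4 tick(9): ref=21.0000 raw=[16.8000 25.2000 16.8000 33.0000]
After op 5 tick(8): ref=29.0000 raw=[23.2000 34.8000 23.2000 49.0000]
After op 6 tick(3): ref=32.0000 raw=[25.6000 38.4000 25.6000 55.0000]
After op 7 tick(9): ref=41.0000 raw=[32.8000 49.2000 32.8000 73.0000]
Wrap final raw readings (mod 12): 32.8000 mod 12 = 8.8000; 49.2000 mod 12 = 1.2000; 32.8000 mod 12 = 8.8000; 73.0000 mod 12 = 1.0000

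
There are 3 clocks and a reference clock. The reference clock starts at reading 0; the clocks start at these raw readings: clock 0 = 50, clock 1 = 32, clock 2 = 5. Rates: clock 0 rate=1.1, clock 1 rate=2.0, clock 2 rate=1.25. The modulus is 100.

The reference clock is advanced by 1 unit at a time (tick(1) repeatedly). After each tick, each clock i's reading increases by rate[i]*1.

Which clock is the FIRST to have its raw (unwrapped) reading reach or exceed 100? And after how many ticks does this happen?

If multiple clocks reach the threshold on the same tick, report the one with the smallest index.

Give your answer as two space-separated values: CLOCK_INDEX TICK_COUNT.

Answer: 1 34

Derivation:
clock 0: start=50, rate=1.1, needs 100-50 = 50; ticks = ceil(50/1.1) = ceil(45.4545) = 46; reading at tick 46 = 50 + 1.1*46 = 100.6000
clock 1: start=32, rate=2.0, needs 100-32 = 68; ticks = ceil(68/2.0) = ceil(34.0000) = 34; reading at tick 34 = 32 + 2.0*34 = 100.0000
clock 2: start=5, rate=1.25, needs 100-5 = 95; ticks = ceil(95/1.25) = ceil(76.0000) = 76; reading at tick 76 = 5 + 1.25*76 = 100.0000
Minimum tick count = 34; winners = [1]; smallest index = 1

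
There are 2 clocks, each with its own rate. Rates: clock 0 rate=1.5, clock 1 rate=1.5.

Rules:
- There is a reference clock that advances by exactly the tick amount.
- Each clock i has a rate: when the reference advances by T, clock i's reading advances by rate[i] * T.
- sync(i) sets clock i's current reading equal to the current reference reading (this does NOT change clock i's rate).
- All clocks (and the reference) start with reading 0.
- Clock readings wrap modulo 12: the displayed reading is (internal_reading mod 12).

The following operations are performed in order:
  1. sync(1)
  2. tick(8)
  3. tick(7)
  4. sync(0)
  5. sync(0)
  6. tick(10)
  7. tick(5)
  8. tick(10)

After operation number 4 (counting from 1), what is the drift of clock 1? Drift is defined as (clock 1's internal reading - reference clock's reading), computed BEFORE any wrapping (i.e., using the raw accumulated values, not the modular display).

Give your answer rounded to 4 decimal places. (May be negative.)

Answer: 7.5000

Derivation:
After op 1 sync(1): ref=0.0000 raw=[0.0000 0.0000]
After op 2 tick(8): ref=8.0000 raw=[12.0000 12.0000]
After op 3 tick(7): ref=15.0000 raw=[22.5000 22.5000]
After op 4 sync(0): ref=15.0000 raw=[15.0000 22.5000]
Drift of clock 1 after op 4: 22.5000 - 15.0000 = 7.5000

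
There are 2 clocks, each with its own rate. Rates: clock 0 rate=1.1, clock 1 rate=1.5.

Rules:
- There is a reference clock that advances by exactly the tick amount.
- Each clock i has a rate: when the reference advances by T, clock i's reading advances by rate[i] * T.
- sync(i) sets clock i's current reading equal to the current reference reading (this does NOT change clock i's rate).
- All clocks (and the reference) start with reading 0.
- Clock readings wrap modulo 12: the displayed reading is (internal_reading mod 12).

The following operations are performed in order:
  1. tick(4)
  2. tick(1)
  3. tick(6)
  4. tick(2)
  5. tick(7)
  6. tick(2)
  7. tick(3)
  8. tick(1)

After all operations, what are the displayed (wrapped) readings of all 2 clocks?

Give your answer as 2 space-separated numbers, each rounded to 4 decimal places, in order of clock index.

Answer: 4.6000 3.0000

Derivation:
After op 1 tick(4): ref=4.0000 raw=[4.4000 6.0000]
After op 2 tick(1): ref=5.0000 raw=[5.5000 7.5000]
After op 3 tick(6): ref=11.0000 raw=[12.1000 16.5000]
After op 4 tick(2): ref=13.0000 raw=[14.3000 19.5000]
After op 5 tick(7): ref=20.0000 raw=[22.0000 30.0000]
After op 6 tick(2): ref=22.0000 raw=[24.2000 33.0000]
After op 7 tick(3): ref=25.0000 raw=[27.5000 37.5000]
After op 8 tick(1): ref=26.0000 raw=[28.6000 39.0000]
Wrap final raw readings (mod 12): 28.6000 mod 12 = 4.6000; 39.0000 mod 12 = 3.0000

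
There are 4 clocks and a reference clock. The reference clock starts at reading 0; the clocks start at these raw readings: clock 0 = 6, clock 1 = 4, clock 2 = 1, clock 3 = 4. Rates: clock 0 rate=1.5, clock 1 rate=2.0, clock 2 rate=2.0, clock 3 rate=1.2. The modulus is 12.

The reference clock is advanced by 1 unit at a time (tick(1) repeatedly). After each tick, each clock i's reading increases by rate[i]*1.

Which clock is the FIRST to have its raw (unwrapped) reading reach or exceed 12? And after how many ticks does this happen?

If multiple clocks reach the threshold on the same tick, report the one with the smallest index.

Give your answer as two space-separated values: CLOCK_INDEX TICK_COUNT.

clock 0: start=6, rate=1.5, needs 12-6 = 6; ticks = ceil(6/1.5) = ceil(4.0000) = 4; reading at tick 4 = 6 + 1.5*4 = 12.0000
clock 1: start=4, rate=2.0, needs 12-4 = 8; ticks = ceil(8/2.0) = ceil(4.0000) = 4; reading at tick 4 = 4 + 2.0*4 = 12.0000
clock 2: start=1, rate=2.0, needs 12-1 = 11; ticks = ceil(11/2.0) = ceil(5.5000) = 6; reading at tick 6 = 1 + 2.0*6 = 13.0000
clock 3: start=4, rate=1.2, needs 12-4 = 8; ticks = ceil(8/1.2) = ceil(6.6667) = 7; reading at tick 7 = 4 + 1.2*7 = 12.4000
Minimum tick count = 4; winners = [0, 1]; smallest index = 0

Answer: 0 4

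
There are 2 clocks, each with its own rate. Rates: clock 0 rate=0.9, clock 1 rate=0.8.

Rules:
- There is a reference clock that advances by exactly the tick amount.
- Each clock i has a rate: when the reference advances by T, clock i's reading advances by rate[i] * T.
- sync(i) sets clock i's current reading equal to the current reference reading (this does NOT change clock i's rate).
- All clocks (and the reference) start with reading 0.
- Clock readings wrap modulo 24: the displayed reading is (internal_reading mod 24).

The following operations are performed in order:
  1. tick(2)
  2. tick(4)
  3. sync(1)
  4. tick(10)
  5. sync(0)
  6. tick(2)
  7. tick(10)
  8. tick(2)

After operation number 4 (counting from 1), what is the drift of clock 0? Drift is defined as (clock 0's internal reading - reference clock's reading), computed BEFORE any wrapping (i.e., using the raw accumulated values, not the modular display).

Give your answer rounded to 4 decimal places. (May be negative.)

After op 1 tick(2): ref=2.0000 raw=[1.8000 1.6000]
After op 2 tick(4): ref=6.0000 raw=[5.4000 4.8000]
After op 3 sync(1): ref=6.0000 raw=[5.4000 6.0000]
After op 4 tick(10): ref=16.0000 raw=[14.4000 14.0000]
Drift of clock 0 after op 4: 14.4000 - 16.0000 = -1.6000

Answer: -1.6000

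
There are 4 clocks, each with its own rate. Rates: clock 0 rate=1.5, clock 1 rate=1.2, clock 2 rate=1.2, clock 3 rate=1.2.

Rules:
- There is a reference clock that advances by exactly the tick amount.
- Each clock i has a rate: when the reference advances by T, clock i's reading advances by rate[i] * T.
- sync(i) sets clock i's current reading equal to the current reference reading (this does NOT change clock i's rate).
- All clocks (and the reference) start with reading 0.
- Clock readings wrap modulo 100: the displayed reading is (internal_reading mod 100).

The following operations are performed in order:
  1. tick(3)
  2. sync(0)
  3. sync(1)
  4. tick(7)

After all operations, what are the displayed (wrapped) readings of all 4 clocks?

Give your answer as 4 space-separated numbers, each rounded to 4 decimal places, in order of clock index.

After op 1 tick(3): ref=3.0000 raw=[4.5000 3.6000 3.6000 3.6000]
After op 2 sync(0): ref=3.0000 raw=[3.0000 3.6000 3.6000 3.6000]
After op 3 sync(1): ref=3.0000 raw=[3.0000 3.0000 3.6000 3.6000]
After op 4 tick(7): ref=10.0000 raw=[13.5000 11.4000 12.0000 12.0000]
Wrap final raw readings (mod 100): 13.5000 mod 100 = 13.5000; 11.4000 mod 100 = 11.4000; 12.0000 mod 100 = 12.0000; 12.0000 mod 100 = 12.0000

Answer: 13.5000 11.4000 12.0000 12.0000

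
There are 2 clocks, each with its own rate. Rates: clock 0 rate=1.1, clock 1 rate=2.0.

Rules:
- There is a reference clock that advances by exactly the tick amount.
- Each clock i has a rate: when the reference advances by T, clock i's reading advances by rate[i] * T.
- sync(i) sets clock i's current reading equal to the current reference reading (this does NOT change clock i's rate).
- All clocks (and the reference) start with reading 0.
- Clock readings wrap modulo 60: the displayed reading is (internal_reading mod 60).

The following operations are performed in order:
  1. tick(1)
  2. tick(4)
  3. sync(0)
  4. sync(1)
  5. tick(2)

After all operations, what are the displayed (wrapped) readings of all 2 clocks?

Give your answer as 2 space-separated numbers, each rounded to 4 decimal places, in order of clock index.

After op 1 tick(1): ref=1.0000 raw=[1.1000 2.0000]
After op 2 tick(4): ref=5.0000 raw=[5.5000 10.0000]
After op 3 sync(0): ref=5.0000 raw=[5.0000 10.0000]
After op 4 sync(1): ref=5.0000 raw=[5.0000 5.0000]
After op 5 tick(2): ref=7.0000 raw=[7.2000 9.0000]
Wrap final raw readings (mod 60): 7.2000 mod 60 = 7.2000; 9.0000 mod 60 = 9.0000

Answer: 7.2000 9.0000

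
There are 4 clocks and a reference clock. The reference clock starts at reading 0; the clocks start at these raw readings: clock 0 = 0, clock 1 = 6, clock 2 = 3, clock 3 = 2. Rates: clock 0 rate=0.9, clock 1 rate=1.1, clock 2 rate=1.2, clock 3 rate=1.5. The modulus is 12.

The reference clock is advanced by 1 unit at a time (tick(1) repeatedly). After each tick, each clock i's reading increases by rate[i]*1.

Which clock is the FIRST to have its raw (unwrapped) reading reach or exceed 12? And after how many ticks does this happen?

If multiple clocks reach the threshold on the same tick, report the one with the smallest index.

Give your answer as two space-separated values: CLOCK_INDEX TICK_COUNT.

clock 0: start=0, rate=0.9, needs 12-0 = 12; ticks = ceil(12/0.9) = ceil(13.3333) = 14; reading at tick 14 = 0 + 0.9*14 = 12.6000
clock 1: start=6, rate=1.1, needs 12-6 = 6; ticks = ceil(6/1.1) = ceil(5.4545) = 6; reading at tick 6 = 6 + 1.1*6 = 12.6000
clock 2: start=3, rate=1.2, needs 12-3 = 9; ticks = ceil(9/1.2) = ceil(7.5000) = 8; reading at tick 8 = 3 + 1.2*8 = 12.6000
clock 3: start=2, rate=1.5, needs 12-2 = 10; ticks = ceil(10/1.5) = ceil(6.6667) = 7; reading at tick 7 = 2 + 1.5*7 = 12.5000
Minimum tick count = 6; winners = [1]; smallest index = 1

Answer: 1 6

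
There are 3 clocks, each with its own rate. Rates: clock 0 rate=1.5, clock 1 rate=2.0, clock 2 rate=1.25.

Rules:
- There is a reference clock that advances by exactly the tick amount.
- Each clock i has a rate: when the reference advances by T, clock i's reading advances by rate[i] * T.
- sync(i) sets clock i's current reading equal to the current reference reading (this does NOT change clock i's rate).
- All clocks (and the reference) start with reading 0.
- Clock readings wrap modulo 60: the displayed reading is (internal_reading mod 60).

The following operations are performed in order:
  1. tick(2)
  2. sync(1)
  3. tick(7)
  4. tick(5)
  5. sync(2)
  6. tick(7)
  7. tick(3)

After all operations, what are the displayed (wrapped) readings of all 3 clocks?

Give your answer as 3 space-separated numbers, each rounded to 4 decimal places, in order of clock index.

After op 1 tick(2): ref=2.0000 raw=[3.0000 4.0000 2.5000]
After op 2 sync(1): ref=2.0000 raw=[3.0000 2.0000 2.5000]
After op 3 tick(7): ref=9.0000 raw=[13.5000 16.0000 11.2500]
After op 4 tick(5): ref=14.0000 raw=[21.0000 26.0000 17.5000]
After op 5 sync(2): ref=14.0000 raw=[21.0000 26.0000 14.0000]
After op 6 tick(7): ref=21.0000 raw=[31.5000 40.0000 22.7500]
After op 7 tick(3): ref=24.0000 raw=[36.0000 46.0000 26.5000]
Wrap final raw readings (mod 60): 36.0000 mod 60 = 36.0000; 46.0000 mod 60 = 46.0000; 26.5000 mod 60 = 26.5000

Answer: 36.0000 46.0000 26.5000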